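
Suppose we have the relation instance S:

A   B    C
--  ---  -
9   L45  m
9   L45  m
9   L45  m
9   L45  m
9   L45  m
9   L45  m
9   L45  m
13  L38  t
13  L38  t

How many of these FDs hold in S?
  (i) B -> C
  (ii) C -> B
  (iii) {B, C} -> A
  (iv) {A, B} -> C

(i) B -> C: every LHS value maps to a single RHS value — holds.
(ii) C -> B: every LHS value maps to a single RHS value — holds.
(iii) {B, C} -> A: every LHS value maps to a single RHS value — holds.
(iv) {A, B} -> C: every LHS value maps to a single RHS value — holds.
4 of the 4 dependencies hold.

4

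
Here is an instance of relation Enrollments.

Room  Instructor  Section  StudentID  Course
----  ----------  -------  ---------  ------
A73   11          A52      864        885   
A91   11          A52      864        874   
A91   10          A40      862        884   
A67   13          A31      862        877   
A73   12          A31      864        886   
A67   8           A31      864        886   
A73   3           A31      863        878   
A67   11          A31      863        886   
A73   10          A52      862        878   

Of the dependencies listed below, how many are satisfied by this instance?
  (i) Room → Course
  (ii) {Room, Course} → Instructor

(i) Room → Course: Room=A73: 4 rows → Course takes values {885, 886, 878} — violation; Room=A91: 2 rows → Course takes values {874, 884} — violation; Room=A67: 3 rows → Course takes values {877, 886} — violation — fails.
(ii) {Room, Course} → Instructor: (Room=A67, Course=886): 2 rows → Instructor takes values {8, 11} — violation; (Room=A73, Course=878): 2 rows → Instructor takes values {3, 10} — violation — fails.
None of the 2 dependencies hold.

0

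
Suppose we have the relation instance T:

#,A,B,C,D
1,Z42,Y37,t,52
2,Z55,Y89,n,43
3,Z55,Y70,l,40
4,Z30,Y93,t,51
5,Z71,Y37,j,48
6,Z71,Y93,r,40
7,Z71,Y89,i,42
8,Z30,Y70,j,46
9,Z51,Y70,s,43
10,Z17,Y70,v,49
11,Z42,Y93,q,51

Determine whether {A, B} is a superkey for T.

All 11 rows have distinct {A, B} values, so {A, B} → (all attributes) holds and {A, B} is a superkey.

Yes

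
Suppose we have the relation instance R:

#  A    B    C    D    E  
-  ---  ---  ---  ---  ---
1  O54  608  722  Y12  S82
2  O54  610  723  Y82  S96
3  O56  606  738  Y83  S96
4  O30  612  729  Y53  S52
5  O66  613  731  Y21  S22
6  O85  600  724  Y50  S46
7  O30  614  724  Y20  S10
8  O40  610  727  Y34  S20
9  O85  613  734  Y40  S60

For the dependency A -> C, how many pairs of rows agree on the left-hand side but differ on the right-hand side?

3

A=O54: violating pairs (1,2) — 1 pair.
A=O30: violating pairs (4,7) — 1 pair.
A=O85: violating pairs (6,9) — 1 pair.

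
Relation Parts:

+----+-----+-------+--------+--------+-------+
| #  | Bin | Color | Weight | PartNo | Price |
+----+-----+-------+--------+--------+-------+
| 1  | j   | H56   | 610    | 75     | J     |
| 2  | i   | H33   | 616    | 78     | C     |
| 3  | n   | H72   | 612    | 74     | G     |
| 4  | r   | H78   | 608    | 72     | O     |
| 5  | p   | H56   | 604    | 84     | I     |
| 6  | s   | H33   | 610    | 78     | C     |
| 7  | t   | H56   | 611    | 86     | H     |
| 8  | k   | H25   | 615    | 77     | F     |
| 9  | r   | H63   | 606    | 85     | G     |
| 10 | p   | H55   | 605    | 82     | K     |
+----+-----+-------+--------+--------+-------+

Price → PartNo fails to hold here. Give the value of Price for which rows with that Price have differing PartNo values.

Price=J: row 1 → PartNo = 75 ✓
Price=C: rows 2, 6 → PartNo = 78, 78 ✓
Price=G: rows 3, 9 → PartNo takes values {74, 85} — violation
Price=O: row 4 → PartNo = 72 ✓
Price=I: row 5 → PartNo = 84 ✓
Price=H: row 7 → PartNo = 86 ✓
Price=F: row 8 → PartNo = 77 ✓
Price=K: row 10 → PartNo = 82 ✓
The only Price value with inconsistent PartNo is Price=G.

G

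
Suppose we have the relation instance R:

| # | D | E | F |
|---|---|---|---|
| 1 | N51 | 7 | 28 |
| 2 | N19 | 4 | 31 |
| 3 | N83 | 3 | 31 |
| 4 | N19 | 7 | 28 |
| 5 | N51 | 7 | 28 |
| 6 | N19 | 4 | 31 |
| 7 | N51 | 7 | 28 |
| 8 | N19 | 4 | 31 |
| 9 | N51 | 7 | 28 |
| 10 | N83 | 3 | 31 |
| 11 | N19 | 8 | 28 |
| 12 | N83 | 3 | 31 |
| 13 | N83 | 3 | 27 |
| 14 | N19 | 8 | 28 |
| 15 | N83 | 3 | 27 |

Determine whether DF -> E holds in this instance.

No

(D=N51, F=28): rows 1, 5, 7, 9 → E = 7, 7, 7, 7 ✓
(D=N19, F=31): rows 2, 6, 8 → E = 4, 4, 4 ✓
(D=N83, F=31): rows 3, 10, 12 → E = 3, 3, 3 ✓
(D=N19, F=28): rows 4, 11, 14 → E takes values {7, 8} — violation
(D=N83, F=27): rows 13, 15 → E = 3, 3 ✓
Two rows agree on DF but differ on E, so DF -> E does not hold.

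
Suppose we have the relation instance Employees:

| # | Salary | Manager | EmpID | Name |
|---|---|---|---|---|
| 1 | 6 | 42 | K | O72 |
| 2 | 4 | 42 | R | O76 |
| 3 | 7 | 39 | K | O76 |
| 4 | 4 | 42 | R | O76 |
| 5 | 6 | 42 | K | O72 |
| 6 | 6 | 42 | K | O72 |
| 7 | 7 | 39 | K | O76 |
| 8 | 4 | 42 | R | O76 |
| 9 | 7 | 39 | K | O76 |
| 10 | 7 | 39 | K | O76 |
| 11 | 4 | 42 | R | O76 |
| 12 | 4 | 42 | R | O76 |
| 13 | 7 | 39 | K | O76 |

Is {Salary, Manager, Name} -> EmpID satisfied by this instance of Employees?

Yes

(Salary=6, Manager=42, Name=O72): rows 1, 5, 6 → EmpID = K, K, K ✓
(Salary=4, Manager=42, Name=O76): rows 2, 4, 8, 11, 12 → EmpID = R, R, R, R, R ✓
(Salary=7, Manager=39, Name=O76): rows 3, 7, 9, 10, 13 → EmpID = K, K, K, K, K ✓
Every {Salary, Manager, Name} value is associated with a single EmpID value, so {Salary, Manager, Name} -> EmpID holds.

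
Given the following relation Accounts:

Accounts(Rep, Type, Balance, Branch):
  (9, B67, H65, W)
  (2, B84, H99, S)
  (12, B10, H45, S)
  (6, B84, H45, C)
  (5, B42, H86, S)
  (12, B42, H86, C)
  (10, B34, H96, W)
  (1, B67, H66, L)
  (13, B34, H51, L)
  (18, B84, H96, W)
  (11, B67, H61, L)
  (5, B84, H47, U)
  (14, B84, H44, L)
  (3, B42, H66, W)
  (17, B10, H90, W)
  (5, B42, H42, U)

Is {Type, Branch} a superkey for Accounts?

Two distinct rows share (Type=B67, Branch=L), so {Type, Branch} does not determine every attribute — not a superkey.

No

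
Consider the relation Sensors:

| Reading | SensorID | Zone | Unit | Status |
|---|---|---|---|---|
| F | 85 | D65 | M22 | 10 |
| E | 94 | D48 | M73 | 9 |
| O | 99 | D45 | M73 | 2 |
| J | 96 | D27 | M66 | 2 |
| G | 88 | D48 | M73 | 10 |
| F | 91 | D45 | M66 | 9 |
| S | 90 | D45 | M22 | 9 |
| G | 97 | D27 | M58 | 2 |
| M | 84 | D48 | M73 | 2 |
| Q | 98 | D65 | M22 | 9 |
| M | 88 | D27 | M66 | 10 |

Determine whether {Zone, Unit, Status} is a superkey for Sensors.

Yes

All 11 rows have distinct {Zone, Unit, Status} values, so {Zone, Unit, Status} → (all attributes) holds and {Zone, Unit, Status} is a superkey.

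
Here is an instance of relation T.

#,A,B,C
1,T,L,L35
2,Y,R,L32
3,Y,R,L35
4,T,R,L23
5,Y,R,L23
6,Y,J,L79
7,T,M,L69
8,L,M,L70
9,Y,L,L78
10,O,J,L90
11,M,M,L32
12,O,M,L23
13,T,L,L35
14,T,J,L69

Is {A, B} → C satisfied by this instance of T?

(A=T, B=L): rows 1, 13 → C = L35, L35 ✓
(A=Y, B=R): rows 2, 3, 5 → C takes values {L32, L35, L23} — violation
(A=T, B=R): row 4 → C = L23 ✓
(A=Y, B=J): row 6 → C = L79 ✓
(A=T, B=M): row 7 → C = L69 ✓
(A=L, B=M): row 8 → C = L70 ✓
(A=Y, B=L): row 9 → C = L78 ✓
(A=O, B=J): row 10 → C = L90 ✓
(A=M, B=M): row 11 → C = L32 ✓
(A=O, B=M): row 12 → C = L23 ✓
(A=T, B=J): row 14 → C = L69 ✓
Two rows agree on {A, B} but differ on C, so {A, B} → C does not hold.

No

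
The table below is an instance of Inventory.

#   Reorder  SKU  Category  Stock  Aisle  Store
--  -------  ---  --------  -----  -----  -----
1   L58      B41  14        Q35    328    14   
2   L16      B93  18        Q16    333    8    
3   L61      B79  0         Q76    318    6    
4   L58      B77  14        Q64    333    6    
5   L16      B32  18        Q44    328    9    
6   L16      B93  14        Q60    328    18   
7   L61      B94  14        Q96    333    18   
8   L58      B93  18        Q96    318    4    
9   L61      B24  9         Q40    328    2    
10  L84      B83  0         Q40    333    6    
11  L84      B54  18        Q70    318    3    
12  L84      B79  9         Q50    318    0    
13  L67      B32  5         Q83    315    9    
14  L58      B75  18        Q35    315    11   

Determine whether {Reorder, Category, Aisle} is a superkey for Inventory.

Yes

All 14 rows have distinct {Reorder, Category, Aisle} values, so {Reorder, Category, Aisle} → (all attributes) holds and {Reorder, Category, Aisle} is a superkey.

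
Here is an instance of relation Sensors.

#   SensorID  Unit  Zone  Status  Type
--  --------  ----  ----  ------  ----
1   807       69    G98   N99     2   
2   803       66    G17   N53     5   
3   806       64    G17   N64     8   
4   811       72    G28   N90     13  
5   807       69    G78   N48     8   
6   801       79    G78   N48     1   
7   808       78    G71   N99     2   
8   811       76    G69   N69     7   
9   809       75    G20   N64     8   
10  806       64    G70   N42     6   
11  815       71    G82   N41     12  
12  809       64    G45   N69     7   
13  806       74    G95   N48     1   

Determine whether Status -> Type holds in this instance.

No

Status=N99: rows 1, 7 → Type = 2, 2 ✓
Status=N53: row 2 → Type = 5 ✓
Status=N64: rows 3, 9 → Type = 8, 8 ✓
Status=N90: row 4 → Type = 13 ✓
Status=N48: rows 5, 6, 13 → Type takes values {8, 1} — violation
Status=N69: rows 8, 12 → Type = 7, 7 ✓
Status=N42: row 10 → Type = 6 ✓
Status=N41: row 11 → Type = 12 ✓
Two rows agree on Status but differ on Type, so Status -> Type does not hold.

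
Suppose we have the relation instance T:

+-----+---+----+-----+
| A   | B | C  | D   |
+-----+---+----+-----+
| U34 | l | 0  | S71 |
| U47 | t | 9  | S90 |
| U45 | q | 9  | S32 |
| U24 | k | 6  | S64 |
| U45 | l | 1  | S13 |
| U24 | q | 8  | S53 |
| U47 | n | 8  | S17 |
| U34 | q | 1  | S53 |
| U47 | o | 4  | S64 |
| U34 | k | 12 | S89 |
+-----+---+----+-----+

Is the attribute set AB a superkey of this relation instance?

All 10 rows have distinct AB values, so AB → (all attributes) holds and AB is a superkey.

Yes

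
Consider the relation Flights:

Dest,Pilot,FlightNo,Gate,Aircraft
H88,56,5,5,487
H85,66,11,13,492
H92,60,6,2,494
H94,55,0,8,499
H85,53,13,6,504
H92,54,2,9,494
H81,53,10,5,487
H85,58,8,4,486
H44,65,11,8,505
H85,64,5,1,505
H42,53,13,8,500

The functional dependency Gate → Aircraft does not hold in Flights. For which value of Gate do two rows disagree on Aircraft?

8

Gate=5: 2 rows → Aircraft = 487, 487 ✓
Gate=13: 1 row → Aircraft = 492 ✓
Gate=2: 1 row → Aircraft = 494 ✓
Gate=8: 3 rows → Aircraft takes values {499, 505, 500} — violation
Gate=6: 1 row → Aircraft = 504 ✓
Gate=9: 1 row → Aircraft = 494 ✓
Gate=4: 1 row → Aircraft = 486 ✓
Gate=1: 1 row → Aircraft = 505 ✓
The only Gate value with inconsistent Aircraft is Gate=8.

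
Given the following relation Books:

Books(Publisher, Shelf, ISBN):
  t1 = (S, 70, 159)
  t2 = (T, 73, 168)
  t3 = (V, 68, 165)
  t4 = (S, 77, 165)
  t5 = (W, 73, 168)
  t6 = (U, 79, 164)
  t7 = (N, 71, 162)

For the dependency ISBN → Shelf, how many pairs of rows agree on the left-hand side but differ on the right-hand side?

1

ISBN=168: all 2 rows agree on Shelf — 0 pairs.
ISBN=165: violating pairs (3,4) — 1 pair.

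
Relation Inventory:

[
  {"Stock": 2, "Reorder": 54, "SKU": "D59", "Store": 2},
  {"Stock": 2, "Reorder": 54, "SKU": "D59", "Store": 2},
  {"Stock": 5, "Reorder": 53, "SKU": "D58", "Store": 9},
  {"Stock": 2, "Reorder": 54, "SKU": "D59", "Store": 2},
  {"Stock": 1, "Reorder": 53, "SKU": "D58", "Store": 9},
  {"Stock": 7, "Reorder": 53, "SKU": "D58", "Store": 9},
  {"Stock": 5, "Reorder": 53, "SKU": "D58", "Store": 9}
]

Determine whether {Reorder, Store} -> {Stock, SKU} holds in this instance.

(Reorder=54, Store=2): 3 rows → {Stock,SKU} = (2, D59), (2, D59), (2, D59) ✓
(Reorder=53, Store=9): 4 rows → {Stock,SKU} takes values {(5, D58), (1, D58), (7, D58)} — violation
Two rows agree on {Reorder, Store} but differ on {Stock, SKU}, so {Reorder, Store} -> {Stock, SKU} does not hold.

No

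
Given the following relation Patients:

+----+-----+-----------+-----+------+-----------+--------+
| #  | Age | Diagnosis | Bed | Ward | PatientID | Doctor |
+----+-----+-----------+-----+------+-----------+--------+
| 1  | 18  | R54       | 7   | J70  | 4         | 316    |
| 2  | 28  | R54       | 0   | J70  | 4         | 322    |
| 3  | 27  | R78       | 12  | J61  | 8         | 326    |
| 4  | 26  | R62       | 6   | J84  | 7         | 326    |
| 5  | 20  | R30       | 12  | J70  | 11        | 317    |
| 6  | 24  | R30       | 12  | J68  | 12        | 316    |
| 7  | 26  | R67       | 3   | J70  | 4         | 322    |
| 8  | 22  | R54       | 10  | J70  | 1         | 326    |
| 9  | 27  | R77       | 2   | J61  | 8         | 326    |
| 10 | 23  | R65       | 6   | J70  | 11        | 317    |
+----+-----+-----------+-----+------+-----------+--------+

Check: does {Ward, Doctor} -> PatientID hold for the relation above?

(Ward=J70, Doctor=316): row 1 → PatientID = 4 ✓
(Ward=J70, Doctor=322): rows 2, 7 → PatientID = 4, 4 ✓
(Ward=J61, Doctor=326): rows 3, 9 → PatientID = 8, 8 ✓
(Ward=J84, Doctor=326): row 4 → PatientID = 7 ✓
(Ward=J70, Doctor=317): rows 5, 10 → PatientID = 11, 11 ✓
(Ward=J68, Doctor=316): row 6 → PatientID = 12 ✓
(Ward=J70, Doctor=326): row 8 → PatientID = 1 ✓
Every {Ward, Doctor} value is associated with a single PatientID value, so {Ward, Doctor} -> PatientID holds.

Yes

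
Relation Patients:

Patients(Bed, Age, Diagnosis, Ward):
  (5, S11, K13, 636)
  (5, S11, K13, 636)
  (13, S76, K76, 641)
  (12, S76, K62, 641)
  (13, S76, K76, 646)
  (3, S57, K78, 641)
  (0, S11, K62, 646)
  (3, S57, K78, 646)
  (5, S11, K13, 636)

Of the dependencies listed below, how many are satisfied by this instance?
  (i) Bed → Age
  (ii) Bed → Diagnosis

2

(i) Bed → Age: every LHS value maps to a single RHS value — holds.
(ii) Bed → Diagnosis: every LHS value maps to a single RHS value — holds.
2 of the 2 dependencies hold.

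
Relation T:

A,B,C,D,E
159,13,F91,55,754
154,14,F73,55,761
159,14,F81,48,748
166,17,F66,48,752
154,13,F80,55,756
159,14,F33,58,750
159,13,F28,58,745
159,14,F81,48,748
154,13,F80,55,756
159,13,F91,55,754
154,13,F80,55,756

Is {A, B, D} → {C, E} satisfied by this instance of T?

Yes

(A=159, B=13, D=55): 2 rows → {C,E} = (F91, 754), (F91, 754) ✓
(A=154, B=14, D=55): 1 row → {C,E} = (F73, 761) ✓
(A=159, B=14, D=48): 2 rows → {C,E} = (F81, 748), (F81, 748) ✓
(A=166, B=17, D=48): 1 row → {C,E} = (F66, 752) ✓
(A=154, B=13, D=55): 3 rows → {C,E} = (F80, 756), (F80, 756), (F80, 756) ✓
(A=159, B=14, D=58): 1 row → {C,E} = (F33, 750) ✓
(A=159, B=13, D=58): 1 row → {C,E} = (F28, 745) ✓
Every {A, B, D} value is associated with a single {C, E} value, so {A, B, D} → {C, E} holds.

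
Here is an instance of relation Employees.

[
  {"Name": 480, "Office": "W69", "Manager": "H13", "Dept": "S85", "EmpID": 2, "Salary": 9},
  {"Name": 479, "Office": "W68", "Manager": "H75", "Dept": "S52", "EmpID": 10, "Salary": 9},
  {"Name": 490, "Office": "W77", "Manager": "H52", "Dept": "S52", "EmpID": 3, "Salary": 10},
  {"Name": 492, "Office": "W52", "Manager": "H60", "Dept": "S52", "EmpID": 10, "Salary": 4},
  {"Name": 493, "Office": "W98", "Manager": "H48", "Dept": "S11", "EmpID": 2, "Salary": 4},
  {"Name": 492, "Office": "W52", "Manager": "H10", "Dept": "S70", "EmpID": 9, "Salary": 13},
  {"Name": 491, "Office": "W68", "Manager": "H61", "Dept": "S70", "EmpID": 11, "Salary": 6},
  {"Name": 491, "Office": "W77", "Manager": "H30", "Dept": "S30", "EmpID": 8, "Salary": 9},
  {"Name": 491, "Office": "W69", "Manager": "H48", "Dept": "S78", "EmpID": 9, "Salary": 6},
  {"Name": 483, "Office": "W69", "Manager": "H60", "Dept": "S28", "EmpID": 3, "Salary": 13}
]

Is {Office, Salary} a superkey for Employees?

All 10 rows have distinct {Office, Salary} values, so {Office, Salary} → (all attributes) holds and {Office, Salary} is a superkey.

Yes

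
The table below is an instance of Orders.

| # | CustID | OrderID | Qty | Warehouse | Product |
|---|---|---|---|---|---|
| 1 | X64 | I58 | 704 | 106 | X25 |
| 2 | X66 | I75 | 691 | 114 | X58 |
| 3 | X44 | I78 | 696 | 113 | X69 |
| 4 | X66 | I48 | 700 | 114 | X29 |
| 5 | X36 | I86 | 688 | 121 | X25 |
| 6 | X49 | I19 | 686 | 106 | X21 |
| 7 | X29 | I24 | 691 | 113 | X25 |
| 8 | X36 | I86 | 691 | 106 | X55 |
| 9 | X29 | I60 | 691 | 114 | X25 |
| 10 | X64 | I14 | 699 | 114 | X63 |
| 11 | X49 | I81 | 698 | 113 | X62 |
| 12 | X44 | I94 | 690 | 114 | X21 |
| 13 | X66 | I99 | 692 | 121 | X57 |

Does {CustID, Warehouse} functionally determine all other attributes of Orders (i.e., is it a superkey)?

Rows 2 and 4 have the same {CustID, Warehouse} value (CustID=X66, Warehouse=114) but are distinct tuples, so {CustID, Warehouse} does not determine every attribute — not a superkey.

No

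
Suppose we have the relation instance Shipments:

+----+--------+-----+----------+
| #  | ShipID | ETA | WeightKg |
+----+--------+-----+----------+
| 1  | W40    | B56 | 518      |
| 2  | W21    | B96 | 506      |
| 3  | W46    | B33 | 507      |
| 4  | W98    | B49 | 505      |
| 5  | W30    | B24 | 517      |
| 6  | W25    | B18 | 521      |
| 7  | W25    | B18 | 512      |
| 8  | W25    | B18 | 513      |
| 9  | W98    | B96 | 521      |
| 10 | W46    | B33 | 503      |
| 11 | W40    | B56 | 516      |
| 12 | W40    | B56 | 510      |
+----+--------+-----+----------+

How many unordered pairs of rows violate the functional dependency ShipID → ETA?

ShipID=W40: all 3 rows agree on ETA — 0 pairs.
ShipID=W46: all 2 rows agree on ETA — 0 pairs.
ShipID=W98: violating pairs (4,9) — 1 pair.
ShipID=W25: all 3 rows agree on ETA — 0 pairs.

1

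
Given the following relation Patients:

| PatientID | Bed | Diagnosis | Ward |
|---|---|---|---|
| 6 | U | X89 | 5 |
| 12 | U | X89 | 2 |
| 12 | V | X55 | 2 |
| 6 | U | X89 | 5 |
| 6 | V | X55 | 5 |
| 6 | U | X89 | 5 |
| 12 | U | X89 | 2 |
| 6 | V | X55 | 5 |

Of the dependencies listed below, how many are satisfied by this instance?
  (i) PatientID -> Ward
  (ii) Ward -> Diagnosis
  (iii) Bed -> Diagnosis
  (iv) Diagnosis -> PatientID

(i) PatientID -> Ward: every LHS value maps to a single RHS value — holds.
(ii) Ward -> Diagnosis: Ward=5: 5 rows → Diagnosis takes values {X89, X55} — violation; Ward=2: 3 rows → Diagnosis takes values {X89, X55} — violation — fails.
(iii) Bed -> Diagnosis: every LHS value maps to a single RHS value — holds.
(iv) Diagnosis -> PatientID: Diagnosis=X89: 5 rows → PatientID takes values {6, 12} — violation; Diagnosis=X55: 3 rows → PatientID takes values {12, 6} — violation — fails.
2 of the 4 dependencies hold.

2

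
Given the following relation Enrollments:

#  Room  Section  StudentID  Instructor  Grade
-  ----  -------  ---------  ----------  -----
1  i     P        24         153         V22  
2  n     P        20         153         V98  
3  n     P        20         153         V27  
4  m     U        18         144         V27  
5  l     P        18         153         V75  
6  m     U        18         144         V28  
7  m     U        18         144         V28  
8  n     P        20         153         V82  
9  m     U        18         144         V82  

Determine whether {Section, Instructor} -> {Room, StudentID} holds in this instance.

(Section=P, Instructor=153): rows 1, 2, 3, 5, 8 → {Room,StudentID} takes values {(i, 24), (n, 20), (l, 18)} — violation
(Section=U, Instructor=144): rows 4, 6, 7, 9 → {Room,StudentID} = (m, 18), (m, 18), (m, 18), (m, 18) ✓
Two rows agree on {Section, Instructor} but differ on {Room, StudentID}, so {Section, Instructor} -> {Room, StudentID} does not hold.

No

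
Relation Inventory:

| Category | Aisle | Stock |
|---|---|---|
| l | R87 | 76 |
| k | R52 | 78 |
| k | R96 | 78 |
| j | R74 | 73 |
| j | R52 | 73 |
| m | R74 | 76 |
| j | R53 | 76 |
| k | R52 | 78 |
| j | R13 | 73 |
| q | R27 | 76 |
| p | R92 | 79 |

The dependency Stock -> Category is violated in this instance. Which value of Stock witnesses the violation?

Stock=76: 4 rows → Category takes values {l, m, j, q} — violation
Stock=78: 3 rows → Category = k, k, k ✓
Stock=73: 3 rows → Category = j, j, j ✓
Stock=79: 1 row → Category = p ✓
The only Stock value with inconsistent Category is Stock=76.

76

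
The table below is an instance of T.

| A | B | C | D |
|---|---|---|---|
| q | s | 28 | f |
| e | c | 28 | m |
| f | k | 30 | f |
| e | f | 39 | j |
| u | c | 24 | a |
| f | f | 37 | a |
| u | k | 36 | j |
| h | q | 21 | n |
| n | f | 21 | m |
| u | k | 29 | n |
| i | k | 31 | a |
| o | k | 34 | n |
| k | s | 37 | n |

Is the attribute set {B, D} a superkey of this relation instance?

No

Two distinct rows share (B=k, D=n), so {B, D} does not determine every attribute — not a superkey.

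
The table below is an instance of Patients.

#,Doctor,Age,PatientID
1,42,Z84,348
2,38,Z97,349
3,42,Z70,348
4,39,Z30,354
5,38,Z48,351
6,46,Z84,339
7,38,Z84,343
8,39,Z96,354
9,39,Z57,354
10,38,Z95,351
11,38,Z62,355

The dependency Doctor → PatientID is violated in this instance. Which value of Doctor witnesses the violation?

38

Doctor=42: rows 1, 3 → PatientID = 348, 348 ✓
Doctor=38: rows 2, 5, 7, 10, 11 → PatientID takes values {349, 351, 343, 355} — violation
Doctor=39: rows 4, 8, 9 → PatientID = 354, 354, 354 ✓
Doctor=46: row 6 → PatientID = 339 ✓
The only Doctor value with inconsistent PatientID is Doctor=38.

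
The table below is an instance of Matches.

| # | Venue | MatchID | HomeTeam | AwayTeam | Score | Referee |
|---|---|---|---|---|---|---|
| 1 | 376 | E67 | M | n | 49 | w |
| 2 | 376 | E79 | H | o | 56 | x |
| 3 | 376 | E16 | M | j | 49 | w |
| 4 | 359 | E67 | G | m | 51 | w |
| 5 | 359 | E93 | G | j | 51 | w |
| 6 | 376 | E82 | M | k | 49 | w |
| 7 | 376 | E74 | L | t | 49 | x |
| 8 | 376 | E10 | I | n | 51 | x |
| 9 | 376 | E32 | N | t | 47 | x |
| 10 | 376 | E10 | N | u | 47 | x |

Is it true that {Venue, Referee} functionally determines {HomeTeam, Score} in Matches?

No

(Venue=376, Referee=w): rows 1, 3, 6 → {HomeTeam,Score} = (M, 49), (M, 49), (M, 49) ✓
(Venue=376, Referee=x): rows 2, 7, 8, 9, 10 → {HomeTeam,Score} takes values {(H, 56), (L, 49), (I, 51), (N, 47)} — violation
(Venue=359, Referee=w): rows 4, 5 → {HomeTeam,Score} = (G, 51), (G, 51) ✓
Two rows agree on {Venue, Referee} but differ on {HomeTeam, Score}, so {Venue, Referee} -> {HomeTeam, Score} does not hold.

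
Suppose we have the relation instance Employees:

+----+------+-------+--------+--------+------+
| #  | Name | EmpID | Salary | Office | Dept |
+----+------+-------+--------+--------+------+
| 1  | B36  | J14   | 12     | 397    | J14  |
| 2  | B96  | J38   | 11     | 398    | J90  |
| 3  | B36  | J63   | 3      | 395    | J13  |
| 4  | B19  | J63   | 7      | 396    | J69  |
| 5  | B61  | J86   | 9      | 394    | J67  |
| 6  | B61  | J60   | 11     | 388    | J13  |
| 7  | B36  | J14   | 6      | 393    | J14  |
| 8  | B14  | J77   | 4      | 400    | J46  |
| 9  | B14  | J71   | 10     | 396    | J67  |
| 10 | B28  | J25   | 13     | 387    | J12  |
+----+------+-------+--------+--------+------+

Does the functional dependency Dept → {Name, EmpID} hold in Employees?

Dept=J14: rows 1, 7 → {Name,EmpID} = (B36, J14), (B36, J14) ✓
Dept=J90: row 2 → {Name,EmpID} = (B96, J38) ✓
Dept=J13: rows 3, 6 → {Name,EmpID} takes values {(B36, J63), (B61, J60)} — violation
Dept=J69: row 4 → {Name,EmpID} = (B19, J63) ✓
Dept=J67: rows 5, 9 → {Name,EmpID} takes values {(B61, J86), (B14, J71)} — violation
Dept=J46: row 8 → {Name,EmpID} = (B14, J77) ✓
Dept=J12: row 10 → {Name,EmpID} = (B28, J25) ✓
Two rows agree on Dept but differ on {Name, EmpID}, so Dept → {Name, EmpID} does not hold.

No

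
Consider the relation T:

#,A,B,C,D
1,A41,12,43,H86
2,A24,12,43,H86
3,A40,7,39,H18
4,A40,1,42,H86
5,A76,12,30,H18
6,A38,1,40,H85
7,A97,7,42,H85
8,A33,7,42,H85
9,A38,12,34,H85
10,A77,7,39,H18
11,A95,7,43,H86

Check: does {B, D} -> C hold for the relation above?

Yes

(B=12, D=H86): rows 1, 2 → C = 43, 43 ✓
(B=7, D=H18): rows 3, 10 → C = 39, 39 ✓
(B=1, D=H86): row 4 → C = 42 ✓
(B=12, D=H18): row 5 → C = 30 ✓
(B=1, D=H85): row 6 → C = 40 ✓
(B=7, D=H85): rows 7, 8 → C = 42, 42 ✓
(B=12, D=H85): row 9 → C = 34 ✓
(B=7, D=H86): row 11 → C = 43 ✓
Every {B, D} value is associated with a single C value, so {B, D} -> C holds.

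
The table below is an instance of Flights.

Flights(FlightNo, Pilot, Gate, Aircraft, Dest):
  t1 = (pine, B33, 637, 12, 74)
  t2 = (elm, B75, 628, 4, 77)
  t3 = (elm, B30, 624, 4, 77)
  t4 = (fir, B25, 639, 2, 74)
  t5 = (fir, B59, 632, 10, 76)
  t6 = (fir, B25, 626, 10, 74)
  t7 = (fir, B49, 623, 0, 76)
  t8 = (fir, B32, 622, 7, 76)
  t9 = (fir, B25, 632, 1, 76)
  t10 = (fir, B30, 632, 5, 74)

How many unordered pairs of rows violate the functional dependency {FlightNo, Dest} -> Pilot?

(FlightNo=elm, Dest=77): violating pairs (2,3) — 1 pair.
(FlightNo=fir, Dest=74): violating pairs (4,10), (6,10) — 2 pairs.
(FlightNo=fir, Dest=76): violating pairs (5,7), (5,8), (5,9), (7,8), (7,9), (8,9) — 6 pairs.

9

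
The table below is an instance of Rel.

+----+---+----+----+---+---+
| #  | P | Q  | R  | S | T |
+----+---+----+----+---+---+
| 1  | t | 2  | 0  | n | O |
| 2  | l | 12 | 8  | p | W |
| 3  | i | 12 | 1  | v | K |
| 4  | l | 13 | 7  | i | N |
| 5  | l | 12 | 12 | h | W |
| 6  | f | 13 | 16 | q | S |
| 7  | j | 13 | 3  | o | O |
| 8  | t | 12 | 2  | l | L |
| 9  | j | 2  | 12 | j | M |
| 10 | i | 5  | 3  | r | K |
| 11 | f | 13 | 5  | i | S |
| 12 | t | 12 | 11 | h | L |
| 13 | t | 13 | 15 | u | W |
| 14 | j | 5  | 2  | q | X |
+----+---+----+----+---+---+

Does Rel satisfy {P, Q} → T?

(P=t, Q=2): row 1 → T = O ✓
(P=l, Q=12): rows 2, 5 → T = W, W ✓
(P=i, Q=12): row 3 → T = K ✓
(P=l, Q=13): row 4 → T = N ✓
(P=f, Q=13): rows 6, 11 → T = S, S ✓
(P=j, Q=13): row 7 → T = O ✓
(P=t, Q=12): rows 8, 12 → T = L, L ✓
(P=j, Q=2): row 9 → T = M ✓
(P=i, Q=5): row 10 → T = K ✓
(P=t, Q=13): row 13 → T = W ✓
(P=j, Q=5): row 14 → T = X ✓
Every {P, Q} value is associated with a single T value, so {P, Q} → T holds.

Yes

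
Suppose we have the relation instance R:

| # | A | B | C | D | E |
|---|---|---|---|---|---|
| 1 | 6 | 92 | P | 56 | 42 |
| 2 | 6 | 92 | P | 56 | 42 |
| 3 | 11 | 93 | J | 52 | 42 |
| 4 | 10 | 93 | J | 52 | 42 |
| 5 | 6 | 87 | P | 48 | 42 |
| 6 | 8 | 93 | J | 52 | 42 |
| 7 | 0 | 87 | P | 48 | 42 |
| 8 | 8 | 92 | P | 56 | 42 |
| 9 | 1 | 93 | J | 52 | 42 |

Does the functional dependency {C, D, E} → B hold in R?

Yes

(C=P, D=56, E=42): rows 1, 2, 8 → B = 92, 92, 92 ✓
(C=J, D=52, E=42): rows 3, 4, 6, 9 → B = 93, 93, 93, 93 ✓
(C=P, D=48, E=42): rows 5, 7 → B = 87, 87 ✓
Every {C, D, E} value is associated with a single B value, so {C, D, E} → B holds.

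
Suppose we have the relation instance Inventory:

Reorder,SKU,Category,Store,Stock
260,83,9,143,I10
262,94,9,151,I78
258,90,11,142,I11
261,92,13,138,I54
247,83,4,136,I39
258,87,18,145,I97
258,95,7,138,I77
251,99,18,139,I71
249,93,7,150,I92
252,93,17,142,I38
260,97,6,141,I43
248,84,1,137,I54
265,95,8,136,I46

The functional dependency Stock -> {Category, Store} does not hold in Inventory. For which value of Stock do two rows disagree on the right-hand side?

Stock=I10: 1 row → {Category,Store} = (9, 143) ✓
Stock=I78: 1 row → {Category,Store} = (9, 151) ✓
Stock=I11: 1 row → {Category,Store} = (11, 142) ✓
Stock=I54: 2 rows → {Category,Store} takes values {(13, 138), (1, 137)} — violation
Stock=I39: 1 row → {Category,Store} = (4, 136) ✓
Stock=I97: 1 row → {Category,Store} = (18, 145) ✓
Stock=I77: 1 row → {Category,Store} = (7, 138) ✓
Stock=I71: 1 row → {Category,Store} = (18, 139) ✓
Stock=I92: 1 row → {Category,Store} = (7, 150) ✓
Stock=I38: 1 row → {Category,Store} = (17, 142) ✓
Stock=I43: 1 row → {Category,Store} = (6, 141) ✓
Stock=I46: 1 row → {Category,Store} = (8, 136) ✓
The only Stock value with inconsistent RHS is Stock=I54.

I54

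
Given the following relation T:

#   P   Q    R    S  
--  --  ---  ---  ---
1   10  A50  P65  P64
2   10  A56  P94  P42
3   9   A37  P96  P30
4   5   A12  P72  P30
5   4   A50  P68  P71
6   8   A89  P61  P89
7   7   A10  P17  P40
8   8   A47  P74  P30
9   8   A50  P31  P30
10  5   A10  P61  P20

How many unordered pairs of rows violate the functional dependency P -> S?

4

P=10: violating pairs (1,2) — 1 pair.
P=5: violating pairs (4,10) — 1 pair.
P=8: violating pairs (6,8), (6,9) — 2 pairs.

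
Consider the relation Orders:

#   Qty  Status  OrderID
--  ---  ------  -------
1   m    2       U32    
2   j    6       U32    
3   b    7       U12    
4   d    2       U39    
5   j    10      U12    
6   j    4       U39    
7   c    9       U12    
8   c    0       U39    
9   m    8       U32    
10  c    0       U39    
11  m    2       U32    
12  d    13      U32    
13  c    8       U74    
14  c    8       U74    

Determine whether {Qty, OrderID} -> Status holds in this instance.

No

(Qty=m, OrderID=U32): rows 1, 9, 11 → Status takes values {2, 8} — violation
(Qty=j, OrderID=U32): row 2 → Status = 6 ✓
(Qty=b, OrderID=U12): row 3 → Status = 7 ✓
(Qty=d, OrderID=U39): row 4 → Status = 2 ✓
(Qty=j, OrderID=U12): row 5 → Status = 10 ✓
(Qty=j, OrderID=U39): row 6 → Status = 4 ✓
(Qty=c, OrderID=U12): row 7 → Status = 9 ✓
(Qty=c, OrderID=U39): rows 8, 10 → Status = 0, 0 ✓
(Qty=d, OrderID=U32): row 12 → Status = 13 ✓
(Qty=c, OrderID=U74): rows 13, 14 → Status = 8, 8 ✓
Two rows agree on {Qty, OrderID} but differ on Status, so {Qty, OrderID} -> Status does not hold.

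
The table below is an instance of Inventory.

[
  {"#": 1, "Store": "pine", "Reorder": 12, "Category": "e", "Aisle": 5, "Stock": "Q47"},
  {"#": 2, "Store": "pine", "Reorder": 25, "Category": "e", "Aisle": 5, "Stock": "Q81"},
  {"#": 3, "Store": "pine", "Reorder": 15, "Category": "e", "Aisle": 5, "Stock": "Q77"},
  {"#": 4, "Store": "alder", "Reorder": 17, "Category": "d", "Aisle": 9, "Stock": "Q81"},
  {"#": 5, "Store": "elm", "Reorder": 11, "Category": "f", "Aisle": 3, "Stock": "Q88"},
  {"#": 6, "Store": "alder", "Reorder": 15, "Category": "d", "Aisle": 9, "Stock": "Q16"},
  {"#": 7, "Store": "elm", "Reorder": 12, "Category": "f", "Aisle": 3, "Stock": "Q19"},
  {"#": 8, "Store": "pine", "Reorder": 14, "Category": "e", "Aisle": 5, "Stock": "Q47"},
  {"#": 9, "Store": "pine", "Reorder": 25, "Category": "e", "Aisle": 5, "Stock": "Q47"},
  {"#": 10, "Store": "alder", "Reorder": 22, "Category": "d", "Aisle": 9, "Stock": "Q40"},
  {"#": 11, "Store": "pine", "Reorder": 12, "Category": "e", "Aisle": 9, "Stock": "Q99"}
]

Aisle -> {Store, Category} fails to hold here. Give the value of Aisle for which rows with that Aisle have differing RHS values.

Aisle=5: rows 1, 2, 3, 8, 9 → {Store,Category} = (pine, e), (pine, e), (pine, e), (pine, e), (pine, e) ✓
Aisle=9: rows 4, 6, 10, 11 → {Store,Category} takes values {(alder, d), (pine, e)} — violation
Aisle=3: rows 5, 7 → {Store,Category} = (elm, f), (elm, f) ✓
The only Aisle value with inconsistent RHS is Aisle=9.

9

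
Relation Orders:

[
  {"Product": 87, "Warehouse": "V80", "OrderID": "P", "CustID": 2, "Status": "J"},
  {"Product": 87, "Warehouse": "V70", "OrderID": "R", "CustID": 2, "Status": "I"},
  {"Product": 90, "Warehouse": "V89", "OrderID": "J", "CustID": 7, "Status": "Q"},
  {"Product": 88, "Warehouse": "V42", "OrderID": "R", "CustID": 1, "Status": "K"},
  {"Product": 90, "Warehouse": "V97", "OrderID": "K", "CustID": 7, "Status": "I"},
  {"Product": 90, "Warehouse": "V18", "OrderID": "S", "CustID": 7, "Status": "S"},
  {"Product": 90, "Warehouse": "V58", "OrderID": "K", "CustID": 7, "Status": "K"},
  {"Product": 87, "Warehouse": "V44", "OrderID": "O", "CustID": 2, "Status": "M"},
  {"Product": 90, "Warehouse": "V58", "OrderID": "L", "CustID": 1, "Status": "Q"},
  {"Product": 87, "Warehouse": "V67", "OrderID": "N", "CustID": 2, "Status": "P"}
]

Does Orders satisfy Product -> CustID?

No

Product=87: 4 rows → CustID = 2, 2, 2, 2 ✓
Product=90: 5 rows → CustID takes values {7, 1} — violation
Product=88: 1 row → CustID = 1 ✓
Two rows agree on Product but differ on CustID, so Product -> CustID does not hold.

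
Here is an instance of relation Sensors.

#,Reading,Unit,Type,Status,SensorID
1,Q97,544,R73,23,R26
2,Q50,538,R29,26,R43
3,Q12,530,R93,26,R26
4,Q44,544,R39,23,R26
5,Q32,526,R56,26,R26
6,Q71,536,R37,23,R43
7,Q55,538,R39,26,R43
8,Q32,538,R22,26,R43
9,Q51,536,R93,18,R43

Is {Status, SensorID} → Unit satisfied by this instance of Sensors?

(Status=23, SensorID=R26): rows 1, 4 → Unit = 544, 544 ✓
(Status=26, SensorID=R43): rows 2, 7, 8 → Unit = 538, 538, 538 ✓
(Status=26, SensorID=R26): rows 3, 5 → Unit takes values {530, 526} — violation
(Status=23, SensorID=R43): row 6 → Unit = 536 ✓
(Status=18, SensorID=R43): row 9 → Unit = 536 ✓
Two rows agree on {Status, SensorID} but differ on Unit, so {Status, SensorID} → Unit does not hold.

No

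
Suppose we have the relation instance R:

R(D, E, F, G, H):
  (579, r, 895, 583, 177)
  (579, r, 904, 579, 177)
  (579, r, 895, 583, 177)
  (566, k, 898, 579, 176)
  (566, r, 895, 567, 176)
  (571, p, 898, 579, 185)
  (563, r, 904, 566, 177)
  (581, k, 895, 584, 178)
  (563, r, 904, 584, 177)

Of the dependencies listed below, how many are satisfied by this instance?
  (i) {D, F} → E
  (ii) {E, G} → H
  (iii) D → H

(i) {D, F} → E: every LHS value maps to a single RHS value — holds.
(ii) {E, G} → H: every LHS value maps to a single RHS value — holds.
(iii) D → H: every LHS value maps to a single RHS value — holds.
3 of the 3 dependencies hold.

3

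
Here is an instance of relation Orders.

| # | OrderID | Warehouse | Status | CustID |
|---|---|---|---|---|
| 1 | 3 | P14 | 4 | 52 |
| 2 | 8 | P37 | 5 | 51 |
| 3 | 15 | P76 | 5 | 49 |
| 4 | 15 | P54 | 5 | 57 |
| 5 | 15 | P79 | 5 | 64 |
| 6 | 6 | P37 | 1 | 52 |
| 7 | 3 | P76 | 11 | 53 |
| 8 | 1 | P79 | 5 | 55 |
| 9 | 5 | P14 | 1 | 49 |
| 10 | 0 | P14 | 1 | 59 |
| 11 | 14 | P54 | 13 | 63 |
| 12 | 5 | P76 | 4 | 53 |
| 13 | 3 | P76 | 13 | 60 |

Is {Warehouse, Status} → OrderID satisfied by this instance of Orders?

(Warehouse=P14, Status=4): row 1 → OrderID = 3 ✓
(Warehouse=P37, Status=5): row 2 → OrderID = 8 ✓
(Warehouse=P76, Status=5): row 3 → OrderID = 15 ✓
(Warehouse=P54, Status=5): row 4 → OrderID = 15 ✓
(Warehouse=P79, Status=5): rows 5, 8 → OrderID takes values {15, 1} — violation
(Warehouse=P37, Status=1): row 6 → OrderID = 6 ✓
(Warehouse=P76, Status=11): row 7 → OrderID = 3 ✓
(Warehouse=P14, Status=1): rows 9, 10 → OrderID takes values {5, 0} — violation
(Warehouse=P54, Status=13): row 11 → OrderID = 14 ✓
(Warehouse=P76, Status=4): row 12 → OrderID = 5 ✓
(Warehouse=P76, Status=13): row 13 → OrderID = 3 ✓
Two rows agree on {Warehouse, Status} but differ on OrderID, so {Warehouse, Status} → OrderID does not hold.

No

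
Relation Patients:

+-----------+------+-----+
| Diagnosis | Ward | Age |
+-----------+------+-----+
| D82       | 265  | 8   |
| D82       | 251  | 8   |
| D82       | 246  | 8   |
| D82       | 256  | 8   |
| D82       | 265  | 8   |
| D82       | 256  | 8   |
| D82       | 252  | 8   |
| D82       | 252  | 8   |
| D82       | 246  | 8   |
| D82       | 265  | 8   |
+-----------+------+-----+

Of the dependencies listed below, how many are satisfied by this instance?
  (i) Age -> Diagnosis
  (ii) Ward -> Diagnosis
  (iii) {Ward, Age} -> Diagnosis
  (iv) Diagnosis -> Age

4

(i) Age -> Diagnosis: every LHS value maps to a single RHS value — holds.
(ii) Ward -> Diagnosis: every LHS value maps to a single RHS value — holds.
(iii) {Ward, Age} -> Diagnosis: every LHS value maps to a single RHS value — holds.
(iv) Diagnosis -> Age: every LHS value maps to a single RHS value — holds.
4 of the 4 dependencies hold.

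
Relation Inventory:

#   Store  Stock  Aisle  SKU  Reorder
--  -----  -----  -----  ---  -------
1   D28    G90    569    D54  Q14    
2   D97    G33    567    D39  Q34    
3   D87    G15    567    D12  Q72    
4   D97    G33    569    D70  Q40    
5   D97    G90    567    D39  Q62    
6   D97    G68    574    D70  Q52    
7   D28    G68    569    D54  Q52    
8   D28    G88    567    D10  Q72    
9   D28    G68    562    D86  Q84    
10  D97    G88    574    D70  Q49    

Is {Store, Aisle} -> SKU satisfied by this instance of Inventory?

Yes

(Store=D28, Aisle=569): rows 1, 7 → SKU = D54, D54 ✓
(Store=D97, Aisle=567): rows 2, 5 → SKU = D39, D39 ✓
(Store=D87, Aisle=567): row 3 → SKU = D12 ✓
(Store=D97, Aisle=569): row 4 → SKU = D70 ✓
(Store=D97, Aisle=574): rows 6, 10 → SKU = D70, D70 ✓
(Store=D28, Aisle=567): row 8 → SKU = D10 ✓
(Store=D28, Aisle=562): row 9 → SKU = D86 ✓
Every {Store, Aisle} value is associated with a single SKU value, so {Store, Aisle} -> SKU holds.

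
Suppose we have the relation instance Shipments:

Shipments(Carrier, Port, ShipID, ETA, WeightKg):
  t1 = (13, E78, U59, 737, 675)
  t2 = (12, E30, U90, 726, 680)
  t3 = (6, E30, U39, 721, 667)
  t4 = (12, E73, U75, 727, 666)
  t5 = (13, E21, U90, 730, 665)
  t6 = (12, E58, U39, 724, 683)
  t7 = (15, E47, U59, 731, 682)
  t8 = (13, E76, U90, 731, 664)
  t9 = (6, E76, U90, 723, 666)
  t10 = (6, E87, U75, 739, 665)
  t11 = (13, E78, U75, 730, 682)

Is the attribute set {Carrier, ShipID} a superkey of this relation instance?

Rows 5 and 8 have the same {Carrier, ShipID} value (Carrier=13, ShipID=U90) but are distinct tuples, so {Carrier, ShipID} does not determine every attribute — not a superkey.

No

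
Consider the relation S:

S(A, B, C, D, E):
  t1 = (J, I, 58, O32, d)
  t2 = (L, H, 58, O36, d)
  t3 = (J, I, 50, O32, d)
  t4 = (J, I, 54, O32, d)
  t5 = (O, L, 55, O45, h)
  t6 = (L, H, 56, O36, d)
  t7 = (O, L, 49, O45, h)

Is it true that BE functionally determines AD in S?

Yes

(B=I, E=d): rows 1, 3, 4 → {A,D} = (J, O32), (J, O32), (J, O32) ✓
(B=H, E=d): rows 2, 6 → {A,D} = (L, O36), (L, O36) ✓
(B=L, E=h): rows 5, 7 → {A,D} = (O, O45), (O, O45) ✓
Every BE value is associated with a single AD value, so BE -> AD holds.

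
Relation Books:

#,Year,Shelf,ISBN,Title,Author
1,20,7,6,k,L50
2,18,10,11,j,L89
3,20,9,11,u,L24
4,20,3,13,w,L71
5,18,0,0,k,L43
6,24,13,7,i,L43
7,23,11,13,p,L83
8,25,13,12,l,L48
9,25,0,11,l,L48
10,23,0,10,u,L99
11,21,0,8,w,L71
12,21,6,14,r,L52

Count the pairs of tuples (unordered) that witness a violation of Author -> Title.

Author=L71: all 2 rows agree on Title — 0 pairs.
Author=L43: violating pairs (5,6) — 1 pair.
Author=L48: all 2 rows agree on Title — 0 pairs.

1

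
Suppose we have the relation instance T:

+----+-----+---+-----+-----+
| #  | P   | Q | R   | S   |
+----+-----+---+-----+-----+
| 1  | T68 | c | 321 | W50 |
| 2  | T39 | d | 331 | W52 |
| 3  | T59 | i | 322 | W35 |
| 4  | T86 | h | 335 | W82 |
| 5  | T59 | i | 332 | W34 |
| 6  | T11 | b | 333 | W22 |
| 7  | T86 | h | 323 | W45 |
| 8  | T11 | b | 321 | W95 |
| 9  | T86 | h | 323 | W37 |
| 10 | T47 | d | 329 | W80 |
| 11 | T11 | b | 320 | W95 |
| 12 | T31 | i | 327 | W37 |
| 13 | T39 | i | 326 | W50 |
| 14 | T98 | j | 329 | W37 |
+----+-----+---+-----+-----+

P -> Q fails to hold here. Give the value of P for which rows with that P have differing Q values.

T39

P=T68: row 1 → Q = c ✓
P=T39: rows 2, 13 → Q takes values {d, i} — violation
P=T59: rows 3, 5 → Q = i, i ✓
P=T86: rows 4, 7, 9 → Q = h, h, h ✓
P=T11: rows 6, 8, 11 → Q = b, b, b ✓
P=T47: row 10 → Q = d ✓
P=T31: row 12 → Q = i ✓
P=T98: row 14 → Q = j ✓
The only P value with inconsistent Q is P=T39.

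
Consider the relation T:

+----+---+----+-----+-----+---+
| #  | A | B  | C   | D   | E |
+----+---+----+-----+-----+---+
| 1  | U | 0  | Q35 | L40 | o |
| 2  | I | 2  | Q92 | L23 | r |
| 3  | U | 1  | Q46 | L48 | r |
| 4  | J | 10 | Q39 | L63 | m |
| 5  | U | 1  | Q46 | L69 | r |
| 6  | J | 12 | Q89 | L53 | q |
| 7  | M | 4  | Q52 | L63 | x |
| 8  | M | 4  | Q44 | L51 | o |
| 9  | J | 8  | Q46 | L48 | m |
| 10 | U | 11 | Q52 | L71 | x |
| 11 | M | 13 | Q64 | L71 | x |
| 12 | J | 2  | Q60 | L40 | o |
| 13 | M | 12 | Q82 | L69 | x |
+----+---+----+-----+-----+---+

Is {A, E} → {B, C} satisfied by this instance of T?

(A=U, E=o): row 1 → {B,C} = (0, Q35) ✓
(A=I, E=r): row 2 → {B,C} = (2, Q92) ✓
(A=U, E=r): rows 3, 5 → {B,C} = (1, Q46), (1, Q46) ✓
(A=J, E=m): rows 4, 9 → {B,C} takes values {(10, Q39), (8, Q46)} — violation
(A=J, E=q): row 6 → {B,C} = (12, Q89) ✓
(A=M, E=x): rows 7, 11, 13 → {B,C} takes values {(4, Q52), (13, Q64), (12, Q82)} — violation
(A=M, E=o): row 8 → {B,C} = (4, Q44) ✓
(A=U, E=x): row 10 → {B,C} = (11, Q52) ✓
(A=J, E=o): row 12 → {B,C} = (2, Q60) ✓
Two rows agree on {A, E} but differ on {B, C}, so {A, E} → {B, C} does not hold.

No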